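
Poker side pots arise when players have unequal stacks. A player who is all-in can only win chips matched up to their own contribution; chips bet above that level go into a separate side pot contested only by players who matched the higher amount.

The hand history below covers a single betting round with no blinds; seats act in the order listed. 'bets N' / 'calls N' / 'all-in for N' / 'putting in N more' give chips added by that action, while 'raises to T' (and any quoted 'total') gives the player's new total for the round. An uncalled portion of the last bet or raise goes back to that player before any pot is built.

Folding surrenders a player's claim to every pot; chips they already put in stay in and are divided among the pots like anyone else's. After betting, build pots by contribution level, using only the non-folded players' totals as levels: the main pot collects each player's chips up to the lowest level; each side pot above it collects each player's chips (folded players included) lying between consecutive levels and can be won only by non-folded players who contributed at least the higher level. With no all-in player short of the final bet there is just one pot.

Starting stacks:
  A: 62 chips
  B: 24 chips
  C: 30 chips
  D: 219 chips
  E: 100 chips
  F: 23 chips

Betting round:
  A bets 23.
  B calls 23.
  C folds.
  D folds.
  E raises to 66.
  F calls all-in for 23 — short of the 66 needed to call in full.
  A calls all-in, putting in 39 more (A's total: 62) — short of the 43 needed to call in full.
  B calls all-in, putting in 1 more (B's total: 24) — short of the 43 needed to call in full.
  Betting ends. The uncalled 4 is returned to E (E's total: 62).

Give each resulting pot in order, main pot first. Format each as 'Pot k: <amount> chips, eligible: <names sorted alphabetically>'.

Contributions (after 4 returned to E): A=62, B=24, E=62, F=23
Folded: C, D
Pot levels (distinct totals of non-folded players): 23, 24, 62
Layer 1-23: 23 each from A, B, E, F = 23*4 = 92 chips; eligible A, B, E, F
Layer 24-24: 1 each from A, B, E = 1*3 = 3 chips; eligible A, B, E
Layer 25-62: 38 each from A, E = 38*2 = 76 chips; eligible A, E

Pot 1: 92 chips, eligible: A, B, E, F
Pot 2: 3 chips, eligible: A, B, E
Pot 3: 76 chips, eligible: A, E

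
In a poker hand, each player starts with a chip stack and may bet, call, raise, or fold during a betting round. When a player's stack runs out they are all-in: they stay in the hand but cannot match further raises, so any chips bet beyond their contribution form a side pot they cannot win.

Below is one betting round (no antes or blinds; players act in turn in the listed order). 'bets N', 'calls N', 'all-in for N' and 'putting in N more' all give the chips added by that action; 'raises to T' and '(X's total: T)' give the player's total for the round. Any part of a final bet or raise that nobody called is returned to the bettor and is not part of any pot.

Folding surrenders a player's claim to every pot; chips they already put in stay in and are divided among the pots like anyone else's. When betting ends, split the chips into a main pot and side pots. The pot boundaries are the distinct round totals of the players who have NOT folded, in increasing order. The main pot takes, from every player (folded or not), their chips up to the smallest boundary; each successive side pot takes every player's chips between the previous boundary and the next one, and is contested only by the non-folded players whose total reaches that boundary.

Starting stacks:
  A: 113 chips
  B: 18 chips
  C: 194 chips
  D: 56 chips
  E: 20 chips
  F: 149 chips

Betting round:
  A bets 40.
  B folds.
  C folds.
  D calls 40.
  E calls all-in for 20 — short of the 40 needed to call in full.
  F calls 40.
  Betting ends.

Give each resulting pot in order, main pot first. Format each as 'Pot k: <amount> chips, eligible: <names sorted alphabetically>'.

Contributions: A=40, D=40, E=20, F=40
Folded: B, C
Pot levels (distinct totals of non-folded players): 20, 40
Layer 1-20: 20 each from A, D, E, F = 20*4 = 80 chips; eligible A, D, E, F
Layer 21-40: 20 each from A, D, F = 20*3 = 60 chips; eligible A, D, F

Pot 1: 80 chips, eligible: A, D, E, F
Pot 2: 60 chips, eligible: A, D, F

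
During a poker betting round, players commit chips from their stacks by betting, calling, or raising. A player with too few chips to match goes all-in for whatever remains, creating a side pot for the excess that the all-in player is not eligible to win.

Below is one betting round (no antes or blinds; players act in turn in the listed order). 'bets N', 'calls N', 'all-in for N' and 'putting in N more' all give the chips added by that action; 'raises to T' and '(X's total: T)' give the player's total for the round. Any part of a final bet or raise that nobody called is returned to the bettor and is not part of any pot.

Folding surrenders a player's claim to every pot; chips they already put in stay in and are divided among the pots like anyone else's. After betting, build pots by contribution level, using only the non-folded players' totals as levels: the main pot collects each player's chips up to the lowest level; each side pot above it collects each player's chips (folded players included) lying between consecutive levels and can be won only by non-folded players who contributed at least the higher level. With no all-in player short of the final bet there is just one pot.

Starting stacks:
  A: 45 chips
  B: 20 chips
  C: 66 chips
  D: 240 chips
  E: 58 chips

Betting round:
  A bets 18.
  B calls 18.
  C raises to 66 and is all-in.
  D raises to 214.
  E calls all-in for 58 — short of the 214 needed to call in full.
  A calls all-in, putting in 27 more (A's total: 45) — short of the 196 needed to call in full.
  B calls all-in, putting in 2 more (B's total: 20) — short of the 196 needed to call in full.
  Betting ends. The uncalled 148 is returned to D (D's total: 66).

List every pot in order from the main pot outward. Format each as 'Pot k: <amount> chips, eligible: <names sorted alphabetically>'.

Contributions (after 148 returned to D): A=45, B=20, C=66, D=66, E=58
Pot levels (distinct totals of non-folded players): 20, 45, 58, 66
Layer 1-20: 20 each from A, B, C, D, E = 20*5 = 100 chips; eligible A, B, C, D, E
Layer 21-45: 25 each from A, C, D, E = 25*4 = 100 chips; eligible A, C, D, E
Layer 46-58: 13 each from C, D, E = 13*3 = 39 chips; eligible C, D, E
Layer 59-66: 8 each from C, D = 8*2 = 16 chips; eligible C, D

Pot 1: 100 chips, eligible: A, B, C, D, E
Pot 2: 100 chips, eligible: A, C, D, E
Pot 3: 39 chips, eligible: C, D, E
Pot 4: 16 chips, eligible: C, D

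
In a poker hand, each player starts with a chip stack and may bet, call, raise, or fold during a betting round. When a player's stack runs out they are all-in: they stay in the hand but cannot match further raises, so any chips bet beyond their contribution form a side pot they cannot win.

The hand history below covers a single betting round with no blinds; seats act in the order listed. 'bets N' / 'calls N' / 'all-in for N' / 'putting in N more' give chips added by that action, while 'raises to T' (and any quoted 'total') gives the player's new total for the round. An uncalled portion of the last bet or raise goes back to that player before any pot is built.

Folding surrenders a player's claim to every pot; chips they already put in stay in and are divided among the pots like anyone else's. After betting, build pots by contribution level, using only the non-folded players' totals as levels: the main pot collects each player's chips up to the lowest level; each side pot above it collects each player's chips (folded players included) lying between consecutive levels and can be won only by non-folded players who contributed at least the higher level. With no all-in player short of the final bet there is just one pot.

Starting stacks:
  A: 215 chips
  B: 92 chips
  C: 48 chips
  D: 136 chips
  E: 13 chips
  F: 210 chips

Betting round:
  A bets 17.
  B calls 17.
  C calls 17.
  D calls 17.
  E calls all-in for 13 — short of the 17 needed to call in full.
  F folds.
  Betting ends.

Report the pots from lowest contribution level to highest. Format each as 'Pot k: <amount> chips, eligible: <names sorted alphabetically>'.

Pot 1: 65 chips, eligible: A, B, C, D, E
Pot 2: 16 chips, eligible: A, B, C, D

Derivation:
Contributions: A=17, B=17, C=17, D=17, E=13
Folded: F
Pot levels (distinct totals of non-folded players): 13, 17
Layer 1-13: 13 each from A, B, C, D, E = 13*5 = 65 chips; eligible A, B, C, D, E
Layer 14-17: 4 each from A, B, C, D = 4*4 = 16 chips; eligible A, B, C, D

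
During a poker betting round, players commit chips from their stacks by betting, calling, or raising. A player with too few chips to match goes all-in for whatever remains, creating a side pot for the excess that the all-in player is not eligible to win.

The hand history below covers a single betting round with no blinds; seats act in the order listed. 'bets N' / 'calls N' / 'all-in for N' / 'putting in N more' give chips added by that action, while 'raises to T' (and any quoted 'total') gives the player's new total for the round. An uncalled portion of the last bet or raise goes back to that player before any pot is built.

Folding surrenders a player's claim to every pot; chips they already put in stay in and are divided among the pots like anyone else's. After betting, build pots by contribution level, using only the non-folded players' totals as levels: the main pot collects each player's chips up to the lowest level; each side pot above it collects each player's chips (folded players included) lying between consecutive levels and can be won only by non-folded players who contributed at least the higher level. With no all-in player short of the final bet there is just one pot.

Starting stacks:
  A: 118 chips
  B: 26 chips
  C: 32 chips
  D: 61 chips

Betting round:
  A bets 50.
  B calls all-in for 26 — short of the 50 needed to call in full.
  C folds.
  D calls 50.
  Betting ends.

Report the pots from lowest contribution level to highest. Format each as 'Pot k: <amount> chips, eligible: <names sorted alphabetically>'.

Pot 1: 78 chips, eligible: A, B, D
Pot 2: 48 chips, eligible: A, D

Derivation:
Contributions: A=50, B=26, D=50
Folded: C
Pot levels (distinct totals of non-folded players): 26, 50
Layer 1-26: 26 each from A, B, D = 26*3 = 78 chips; eligible A, B, D
Layer 27-50: 24 each from A, D = 24*2 = 48 chips; eligible A, D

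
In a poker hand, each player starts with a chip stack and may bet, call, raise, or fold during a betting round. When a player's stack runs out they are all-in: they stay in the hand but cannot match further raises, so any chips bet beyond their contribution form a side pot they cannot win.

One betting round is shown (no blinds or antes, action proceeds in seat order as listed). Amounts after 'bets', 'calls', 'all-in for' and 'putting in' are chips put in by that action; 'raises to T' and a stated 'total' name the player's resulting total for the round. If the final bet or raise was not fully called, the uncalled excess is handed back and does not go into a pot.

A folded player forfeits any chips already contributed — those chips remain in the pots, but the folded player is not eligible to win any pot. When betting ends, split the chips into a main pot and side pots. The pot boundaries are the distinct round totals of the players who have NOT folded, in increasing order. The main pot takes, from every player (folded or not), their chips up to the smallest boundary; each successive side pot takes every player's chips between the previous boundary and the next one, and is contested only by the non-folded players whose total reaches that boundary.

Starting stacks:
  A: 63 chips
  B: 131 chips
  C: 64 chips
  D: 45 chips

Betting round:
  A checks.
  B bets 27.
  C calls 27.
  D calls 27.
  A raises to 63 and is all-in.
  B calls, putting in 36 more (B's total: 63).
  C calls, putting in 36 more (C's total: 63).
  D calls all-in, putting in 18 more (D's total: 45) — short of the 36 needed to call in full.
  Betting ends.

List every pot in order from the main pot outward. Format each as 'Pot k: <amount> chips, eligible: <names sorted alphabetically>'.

Pot 1: 180 chips, eligible: A, B, C, D
Pot 2: 54 chips, eligible: A, B, C

Derivation:
Contributions: A=63, B=63, C=63, D=45
Pot levels (distinct totals of non-folded players): 45, 63
Layer 1-45: 45 each from A, B, C, D = 45*4 = 180 chips; eligible A, B, C, D
Layer 46-63: 18 each from A, B, C = 18*3 = 54 chips; eligible A, B, C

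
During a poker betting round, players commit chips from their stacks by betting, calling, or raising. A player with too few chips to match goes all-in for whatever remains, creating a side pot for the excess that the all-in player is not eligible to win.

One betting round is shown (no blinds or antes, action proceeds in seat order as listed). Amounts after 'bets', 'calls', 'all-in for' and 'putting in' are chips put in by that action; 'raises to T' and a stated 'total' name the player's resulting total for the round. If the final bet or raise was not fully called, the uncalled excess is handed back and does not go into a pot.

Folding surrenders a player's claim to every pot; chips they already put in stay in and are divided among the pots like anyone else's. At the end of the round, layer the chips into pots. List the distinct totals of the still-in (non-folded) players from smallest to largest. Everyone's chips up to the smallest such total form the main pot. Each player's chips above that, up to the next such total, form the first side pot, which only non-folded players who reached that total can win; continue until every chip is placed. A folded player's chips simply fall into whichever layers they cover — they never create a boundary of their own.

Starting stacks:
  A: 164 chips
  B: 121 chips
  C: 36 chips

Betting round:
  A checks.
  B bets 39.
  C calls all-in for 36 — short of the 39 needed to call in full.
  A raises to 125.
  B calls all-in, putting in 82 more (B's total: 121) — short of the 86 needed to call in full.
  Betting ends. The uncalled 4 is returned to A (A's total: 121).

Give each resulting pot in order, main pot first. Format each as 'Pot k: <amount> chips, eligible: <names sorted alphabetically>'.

Contributions (after 4 returned to A): A=121, B=121, C=36
Pot levels (distinct totals of non-folded players): 36, 121
Layer 1-36: 36 each from A, B, C = 36*3 = 108 chips; eligible A, B, C
Layer 37-121: 85 each from A, B = 85*2 = 170 chips; eligible A, B

Pot 1: 108 chips, eligible: A, B, C
Pot 2: 170 chips, eligible: A, B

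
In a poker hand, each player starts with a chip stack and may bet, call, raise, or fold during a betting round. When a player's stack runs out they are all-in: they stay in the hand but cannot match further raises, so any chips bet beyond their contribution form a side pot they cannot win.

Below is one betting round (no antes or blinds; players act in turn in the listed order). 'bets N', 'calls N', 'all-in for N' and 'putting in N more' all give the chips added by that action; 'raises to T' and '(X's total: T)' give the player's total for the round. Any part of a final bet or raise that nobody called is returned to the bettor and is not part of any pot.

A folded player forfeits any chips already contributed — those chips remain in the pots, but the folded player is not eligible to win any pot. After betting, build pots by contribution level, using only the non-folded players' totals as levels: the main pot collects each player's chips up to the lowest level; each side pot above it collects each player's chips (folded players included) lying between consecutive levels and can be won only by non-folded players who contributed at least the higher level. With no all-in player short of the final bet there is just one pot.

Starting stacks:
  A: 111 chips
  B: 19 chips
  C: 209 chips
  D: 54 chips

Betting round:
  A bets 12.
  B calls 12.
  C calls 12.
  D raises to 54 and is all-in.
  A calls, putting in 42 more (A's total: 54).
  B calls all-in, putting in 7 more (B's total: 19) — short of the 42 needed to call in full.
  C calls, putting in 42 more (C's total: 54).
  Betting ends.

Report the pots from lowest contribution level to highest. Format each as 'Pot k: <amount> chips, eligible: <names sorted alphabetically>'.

Contributions: A=54, B=19, C=54, D=54
Pot levels (distinct totals of non-folded players): 19, 54
Layer 1-19: 19 each from A, B, C, D = 19*4 = 76 chips; eligible A, B, C, D
Layer 20-54: 35 each from A, C, D = 35*3 = 105 chips; eligible A, C, D

Pot 1: 76 chips, eligible: A, B, C, D
Pot 2: 105 chips, eligible: A, C, D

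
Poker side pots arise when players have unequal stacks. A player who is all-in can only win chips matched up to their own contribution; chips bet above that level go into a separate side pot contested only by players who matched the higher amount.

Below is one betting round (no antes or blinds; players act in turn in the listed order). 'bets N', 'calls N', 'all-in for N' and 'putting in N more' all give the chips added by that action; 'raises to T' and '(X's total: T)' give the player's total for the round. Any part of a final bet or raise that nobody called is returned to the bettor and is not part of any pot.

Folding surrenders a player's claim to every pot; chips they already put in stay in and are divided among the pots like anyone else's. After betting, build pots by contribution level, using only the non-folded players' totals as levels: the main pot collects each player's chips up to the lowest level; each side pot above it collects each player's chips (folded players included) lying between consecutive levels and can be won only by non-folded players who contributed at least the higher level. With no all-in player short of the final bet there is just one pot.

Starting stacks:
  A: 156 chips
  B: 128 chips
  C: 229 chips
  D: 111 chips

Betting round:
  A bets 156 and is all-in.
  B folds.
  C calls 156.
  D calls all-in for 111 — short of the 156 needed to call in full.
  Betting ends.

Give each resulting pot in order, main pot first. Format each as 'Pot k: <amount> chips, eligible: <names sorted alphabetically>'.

Contributions: A=156, C=156, D=111
Folded: B
Pot levels (distinct totals of non-folded players): 111, 156
Layer 1-111: 111 each from A, C, D = 111*3 = 333 chips; eligible A, C, D
Layer 112-156: 45 each from A, C = 45*2 = 90 chips; eligible A, C

Pot 1: 333 chips, eligible: A, C, D
Pot 2: 90 chips, eligible: A, C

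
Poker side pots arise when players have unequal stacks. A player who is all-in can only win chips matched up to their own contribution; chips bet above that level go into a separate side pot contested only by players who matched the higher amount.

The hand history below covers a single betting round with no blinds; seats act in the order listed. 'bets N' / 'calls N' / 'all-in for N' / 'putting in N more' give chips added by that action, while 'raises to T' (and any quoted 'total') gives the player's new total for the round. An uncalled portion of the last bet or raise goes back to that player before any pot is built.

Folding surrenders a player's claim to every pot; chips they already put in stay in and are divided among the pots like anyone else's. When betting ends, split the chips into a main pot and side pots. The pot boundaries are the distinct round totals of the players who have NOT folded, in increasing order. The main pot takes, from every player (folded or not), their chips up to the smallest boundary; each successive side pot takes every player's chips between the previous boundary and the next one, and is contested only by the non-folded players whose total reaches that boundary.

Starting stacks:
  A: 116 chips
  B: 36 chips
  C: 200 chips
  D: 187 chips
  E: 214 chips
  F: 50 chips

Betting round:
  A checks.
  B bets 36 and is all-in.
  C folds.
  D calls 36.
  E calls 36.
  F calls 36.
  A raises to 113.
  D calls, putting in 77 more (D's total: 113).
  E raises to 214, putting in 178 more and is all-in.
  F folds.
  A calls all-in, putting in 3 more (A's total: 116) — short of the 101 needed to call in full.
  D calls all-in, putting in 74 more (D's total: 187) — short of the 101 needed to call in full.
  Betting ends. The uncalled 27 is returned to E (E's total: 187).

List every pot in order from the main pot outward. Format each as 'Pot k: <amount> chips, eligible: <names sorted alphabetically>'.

Contributions (after 27 returned to E): A=116, B=36, D=187, E=187, F=36
Folded: C, F
Pot levels (distinct totals of non-folded players): 36, 116, 187
Layer 1-36: 36 each from A, B, D, E, F = 36*5 = 180 chips; eligible A, B, D, E
Layer 37-116: 80 each from A, D, E = 80*3 = 240 chips; eligible A, D, E
Layer 117-187: 71 each from D, E = 71*2 = 142 chips; eligible D, E

Pot 1: 180 chips, eligible: A, B, D, E
Pot 2: 240 chips, eligible: A, D, E
Pot 3: 142 chips, eligible: D, E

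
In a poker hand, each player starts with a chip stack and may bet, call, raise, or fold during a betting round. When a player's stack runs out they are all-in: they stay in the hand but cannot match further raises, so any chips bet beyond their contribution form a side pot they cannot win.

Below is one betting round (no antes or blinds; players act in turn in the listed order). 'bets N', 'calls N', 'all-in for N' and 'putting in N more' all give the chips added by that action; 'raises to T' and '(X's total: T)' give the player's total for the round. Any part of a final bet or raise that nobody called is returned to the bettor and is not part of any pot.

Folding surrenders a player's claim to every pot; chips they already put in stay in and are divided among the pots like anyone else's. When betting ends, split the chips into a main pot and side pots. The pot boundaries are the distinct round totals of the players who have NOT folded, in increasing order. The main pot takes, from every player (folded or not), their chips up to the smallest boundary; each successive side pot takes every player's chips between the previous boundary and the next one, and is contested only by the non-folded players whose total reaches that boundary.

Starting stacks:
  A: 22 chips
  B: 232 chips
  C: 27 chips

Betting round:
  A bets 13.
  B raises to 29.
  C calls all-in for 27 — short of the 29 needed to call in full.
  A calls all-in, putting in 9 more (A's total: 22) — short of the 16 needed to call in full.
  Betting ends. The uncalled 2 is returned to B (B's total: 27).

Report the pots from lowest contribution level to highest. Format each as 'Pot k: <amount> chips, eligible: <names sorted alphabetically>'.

Contributions (after 2 returned to B): A=22, B=27, C=27
Pot levels (distinct totals of non-folded players): 22, 27
Layer 1-22: 22 each from A, B, C = 22*3 = 66 chips; eligible A, B, C
Layer 23-27: 5 each from B, C = 5*2 = 10 chips; eligible B, C

Pot 1: 66 chips, eligible: A, B, C
Pot 2: 10 chips, eligible: B, C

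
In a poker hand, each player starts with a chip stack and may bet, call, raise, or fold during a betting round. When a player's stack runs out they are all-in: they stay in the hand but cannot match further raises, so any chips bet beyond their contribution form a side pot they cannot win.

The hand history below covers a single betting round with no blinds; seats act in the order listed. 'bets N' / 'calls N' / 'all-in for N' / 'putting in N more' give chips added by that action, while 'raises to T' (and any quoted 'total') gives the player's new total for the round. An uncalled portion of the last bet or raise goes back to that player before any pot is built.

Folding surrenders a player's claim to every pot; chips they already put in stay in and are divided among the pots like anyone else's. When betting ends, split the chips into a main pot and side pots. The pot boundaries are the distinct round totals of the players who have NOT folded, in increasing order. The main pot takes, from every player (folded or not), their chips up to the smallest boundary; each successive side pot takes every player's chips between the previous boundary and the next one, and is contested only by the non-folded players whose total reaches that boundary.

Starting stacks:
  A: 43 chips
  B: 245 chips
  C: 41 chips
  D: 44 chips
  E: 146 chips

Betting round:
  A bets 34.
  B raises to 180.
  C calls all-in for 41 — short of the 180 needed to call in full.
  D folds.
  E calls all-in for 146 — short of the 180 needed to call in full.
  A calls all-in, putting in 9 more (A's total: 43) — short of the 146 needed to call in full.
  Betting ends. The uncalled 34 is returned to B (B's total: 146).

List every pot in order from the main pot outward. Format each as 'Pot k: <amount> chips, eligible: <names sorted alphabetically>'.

Contributions (after 34 returned to B): A=43, B=146, C=41, E=146
Folded: D
Pot levels (distinct totals of non-folded players): 41, 43, 146
Layer 1-41: 41 each from A, B, C, E = 41*4 = 164 chips; eligible A, B, C, E
Layer 42-43: 2 each from A, B, E = 2*3 = 6 chips; eligible A, B, E
Layer 44-146: 103 each from B, E = 103*2 = 206 chips; eligible B, E

Pot 1: 164 chips, eligible: A, B, C, E
Pot 2: 6 chips, eligible: A, B, E
Pot 3: 206 chips, eligible: B, E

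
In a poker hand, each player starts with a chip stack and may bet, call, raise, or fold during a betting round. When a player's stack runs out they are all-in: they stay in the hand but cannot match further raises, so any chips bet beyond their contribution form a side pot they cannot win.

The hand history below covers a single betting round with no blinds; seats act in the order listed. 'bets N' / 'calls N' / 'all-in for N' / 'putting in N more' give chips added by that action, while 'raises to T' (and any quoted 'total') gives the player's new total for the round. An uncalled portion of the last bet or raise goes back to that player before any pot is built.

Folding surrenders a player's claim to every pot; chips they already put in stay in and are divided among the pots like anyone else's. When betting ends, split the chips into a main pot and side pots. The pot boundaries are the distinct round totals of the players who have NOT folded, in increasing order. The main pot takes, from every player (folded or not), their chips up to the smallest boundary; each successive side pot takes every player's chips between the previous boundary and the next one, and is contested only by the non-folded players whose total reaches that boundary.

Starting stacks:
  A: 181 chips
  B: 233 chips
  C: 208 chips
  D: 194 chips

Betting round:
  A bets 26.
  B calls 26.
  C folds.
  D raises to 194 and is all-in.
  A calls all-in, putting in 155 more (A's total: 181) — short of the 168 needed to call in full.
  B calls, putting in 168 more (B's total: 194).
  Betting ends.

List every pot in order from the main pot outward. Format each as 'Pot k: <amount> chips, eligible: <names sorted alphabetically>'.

Contributions: A=181, B=194, D=194
Folded: C
Pot levels (distinct totals of non-folded players): 181, 194
Layer 1-181: 181 each from A, B, D = 181*3 = 543 chips; eligible A, B, D
Layer 182-194: 13 each from B, D = 13*2 = 26 chips; eligible B, D

Pot 1: 543 chips, eligible: A, B, D
Pot 2: 26 chips, eligible: B, D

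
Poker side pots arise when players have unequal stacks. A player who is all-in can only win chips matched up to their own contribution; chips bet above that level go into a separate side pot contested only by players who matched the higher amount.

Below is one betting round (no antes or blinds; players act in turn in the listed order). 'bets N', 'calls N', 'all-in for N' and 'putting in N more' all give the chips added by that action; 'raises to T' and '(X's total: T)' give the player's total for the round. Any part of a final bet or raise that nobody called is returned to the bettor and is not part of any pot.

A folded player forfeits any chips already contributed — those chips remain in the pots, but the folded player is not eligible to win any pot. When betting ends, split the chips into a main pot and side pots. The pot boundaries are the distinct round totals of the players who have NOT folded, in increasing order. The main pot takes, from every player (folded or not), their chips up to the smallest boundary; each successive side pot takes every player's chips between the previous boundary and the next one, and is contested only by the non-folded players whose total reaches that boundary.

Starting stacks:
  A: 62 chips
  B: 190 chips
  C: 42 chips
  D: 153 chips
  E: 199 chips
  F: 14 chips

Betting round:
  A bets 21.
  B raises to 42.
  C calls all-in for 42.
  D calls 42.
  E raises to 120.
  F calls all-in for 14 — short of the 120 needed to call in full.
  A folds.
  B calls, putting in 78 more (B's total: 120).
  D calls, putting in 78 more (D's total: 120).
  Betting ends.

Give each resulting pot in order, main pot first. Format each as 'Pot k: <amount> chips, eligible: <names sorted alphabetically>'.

Contributions: A=21, B=120, C=42, D=120, E=120, F=14
Folded: A
Pot levels (distinct totals of non-folded players): 14, 42, 120
Layer 1-14: 14 each from A, B, C, D, E, F = 14*6 = 84 chips; eligible B, C, D, E, F
Layer 15-42: A 7 + B 28 + C 28 + D 28 + E 28 = 119 chips; eligible B, C, D, E
Layer 43-120: 78 each from B, D, E = 78*3 = 234 chips; eligible B, D, E

Pot 1: 84 chips, eligible: B, C, D, E, F
Pot 2: 119 chips, eligible: B, C, D, E
Pot 3: 234 chips, eligible: B, D, E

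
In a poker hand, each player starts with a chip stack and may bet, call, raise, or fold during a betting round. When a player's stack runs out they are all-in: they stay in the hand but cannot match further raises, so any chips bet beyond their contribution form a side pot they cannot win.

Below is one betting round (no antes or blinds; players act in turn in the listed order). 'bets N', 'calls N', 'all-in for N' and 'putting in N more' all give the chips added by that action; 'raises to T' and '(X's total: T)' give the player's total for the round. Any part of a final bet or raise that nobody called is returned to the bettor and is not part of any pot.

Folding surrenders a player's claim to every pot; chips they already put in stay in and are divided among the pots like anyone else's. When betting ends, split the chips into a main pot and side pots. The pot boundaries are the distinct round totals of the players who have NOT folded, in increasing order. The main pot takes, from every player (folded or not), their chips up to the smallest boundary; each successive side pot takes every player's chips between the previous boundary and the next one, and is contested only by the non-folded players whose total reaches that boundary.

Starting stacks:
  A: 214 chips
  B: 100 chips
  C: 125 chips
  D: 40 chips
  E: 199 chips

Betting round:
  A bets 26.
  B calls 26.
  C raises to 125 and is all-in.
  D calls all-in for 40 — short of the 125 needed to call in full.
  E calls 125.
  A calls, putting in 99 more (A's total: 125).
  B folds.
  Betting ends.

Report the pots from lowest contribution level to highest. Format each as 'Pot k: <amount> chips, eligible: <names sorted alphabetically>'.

Contributions: A=125, B=26, C=125, D=40, E=125
Folded: B
Pot levels (distinct totals of non-folded players): 40, 125
Layer 1-40: A 40 + B 26 + C 40 + D 40 + E 40 = 186 chips; eligible A, C, D, E
Layer 41-125: 85 each from A, C, E = 85*3 = 255 chips; eligible A, C, E

Pot 1: 186 chips, eligible: A, C, D, E
Pot 2: 255 chips, eligible: A, C, E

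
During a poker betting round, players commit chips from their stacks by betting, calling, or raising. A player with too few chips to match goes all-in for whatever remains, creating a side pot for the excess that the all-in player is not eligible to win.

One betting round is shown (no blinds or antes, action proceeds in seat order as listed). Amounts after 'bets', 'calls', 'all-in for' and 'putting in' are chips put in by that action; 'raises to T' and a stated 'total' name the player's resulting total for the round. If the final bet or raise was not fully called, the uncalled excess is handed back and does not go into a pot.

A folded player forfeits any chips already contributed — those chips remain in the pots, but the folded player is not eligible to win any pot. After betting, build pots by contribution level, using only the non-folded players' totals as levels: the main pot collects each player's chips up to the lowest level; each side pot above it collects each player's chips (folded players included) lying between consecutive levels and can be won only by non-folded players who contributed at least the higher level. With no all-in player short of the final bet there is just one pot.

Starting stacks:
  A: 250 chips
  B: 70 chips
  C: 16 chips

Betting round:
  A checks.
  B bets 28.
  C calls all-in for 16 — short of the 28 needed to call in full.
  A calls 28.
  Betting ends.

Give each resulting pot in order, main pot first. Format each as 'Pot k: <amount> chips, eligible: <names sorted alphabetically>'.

Contributions: A=28, B=28, C=16
Pot levels (distinct totals of non-folded players): 16, 28
Layer 1-16: 16 each from A, B, C = 16*3 = 48 chips; eligible A, B, C
Layer 17-28: 12 each from A, B = 12*2 = 24 chips; eligible A, B

Pot 1: 48 chips, eligible: A, B, C
Pot 2: 24 chips, eligible: A, B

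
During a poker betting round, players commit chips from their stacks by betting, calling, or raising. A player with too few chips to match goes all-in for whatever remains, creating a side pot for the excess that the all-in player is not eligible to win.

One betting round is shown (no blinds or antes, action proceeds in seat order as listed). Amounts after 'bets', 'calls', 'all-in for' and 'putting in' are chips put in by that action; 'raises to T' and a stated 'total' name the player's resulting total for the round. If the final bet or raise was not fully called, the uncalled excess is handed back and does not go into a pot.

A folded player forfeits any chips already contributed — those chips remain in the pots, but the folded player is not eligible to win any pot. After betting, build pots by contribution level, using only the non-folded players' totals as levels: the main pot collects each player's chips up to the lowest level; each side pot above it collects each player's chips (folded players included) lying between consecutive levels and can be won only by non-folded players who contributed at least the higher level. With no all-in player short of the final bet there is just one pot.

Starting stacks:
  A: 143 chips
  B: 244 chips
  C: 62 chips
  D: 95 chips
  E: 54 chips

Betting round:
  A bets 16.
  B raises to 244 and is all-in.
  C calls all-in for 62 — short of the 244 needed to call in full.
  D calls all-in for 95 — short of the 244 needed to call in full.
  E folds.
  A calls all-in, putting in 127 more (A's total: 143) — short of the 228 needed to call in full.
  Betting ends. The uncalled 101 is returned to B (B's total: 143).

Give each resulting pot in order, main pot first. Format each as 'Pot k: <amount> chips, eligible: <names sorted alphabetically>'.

Contributions (after 101 returned to B): A=143, B=143, C=62, D=95
Folded: E
Pot levels (distinct totals of non-folded players): 62, 95, 143
Layer 1-62: 62 each from A, B, C, D = 62*4 = 248 chips; eligible A, B, C, D
Layer 63-95: 33 each from A, B, D = 33*3 = 99 chips; eligible A, B, D
Layer 96-143: 48 each from A, B = 48*2 = 96 chips; eligible A, B

Pot 1: 248 chips, eligible: A, B, C, D
Pot 2: 99 chips, eligible: A, B, D
Pot 3: 96 chips, eligible: A, B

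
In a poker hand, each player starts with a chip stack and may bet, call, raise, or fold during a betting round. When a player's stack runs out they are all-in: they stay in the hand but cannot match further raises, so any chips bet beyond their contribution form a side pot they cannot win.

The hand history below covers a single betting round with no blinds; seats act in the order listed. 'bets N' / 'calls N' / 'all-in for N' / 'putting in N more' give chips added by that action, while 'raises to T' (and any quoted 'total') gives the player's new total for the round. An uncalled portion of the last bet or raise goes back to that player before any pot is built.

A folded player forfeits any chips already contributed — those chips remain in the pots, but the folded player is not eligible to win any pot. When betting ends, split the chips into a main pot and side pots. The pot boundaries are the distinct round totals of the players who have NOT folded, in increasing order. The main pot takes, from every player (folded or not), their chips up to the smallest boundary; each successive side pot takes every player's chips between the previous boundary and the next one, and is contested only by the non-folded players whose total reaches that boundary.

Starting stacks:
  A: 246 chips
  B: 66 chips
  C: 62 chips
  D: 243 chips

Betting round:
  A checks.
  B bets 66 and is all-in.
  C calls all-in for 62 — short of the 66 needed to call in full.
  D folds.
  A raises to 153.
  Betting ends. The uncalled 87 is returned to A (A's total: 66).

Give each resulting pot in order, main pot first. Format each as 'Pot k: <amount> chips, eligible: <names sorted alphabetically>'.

Pot 1: 186 chips, eligible: A, B, C
Pot 2: 8 chips, eligible: A, B

Derivation:
Contributions (after 87 returned to A): A=66, B=66, C=62
Folded: D
Pot levels (distinct totals of non-folded players): 62, 66
Layer 1-62: 62 each from A, B, C = 62*3 = 186 chips; eligible A, B, C
Layer 63-66: 4 each from A, B = 4*2 = 8 chips; eligible A, B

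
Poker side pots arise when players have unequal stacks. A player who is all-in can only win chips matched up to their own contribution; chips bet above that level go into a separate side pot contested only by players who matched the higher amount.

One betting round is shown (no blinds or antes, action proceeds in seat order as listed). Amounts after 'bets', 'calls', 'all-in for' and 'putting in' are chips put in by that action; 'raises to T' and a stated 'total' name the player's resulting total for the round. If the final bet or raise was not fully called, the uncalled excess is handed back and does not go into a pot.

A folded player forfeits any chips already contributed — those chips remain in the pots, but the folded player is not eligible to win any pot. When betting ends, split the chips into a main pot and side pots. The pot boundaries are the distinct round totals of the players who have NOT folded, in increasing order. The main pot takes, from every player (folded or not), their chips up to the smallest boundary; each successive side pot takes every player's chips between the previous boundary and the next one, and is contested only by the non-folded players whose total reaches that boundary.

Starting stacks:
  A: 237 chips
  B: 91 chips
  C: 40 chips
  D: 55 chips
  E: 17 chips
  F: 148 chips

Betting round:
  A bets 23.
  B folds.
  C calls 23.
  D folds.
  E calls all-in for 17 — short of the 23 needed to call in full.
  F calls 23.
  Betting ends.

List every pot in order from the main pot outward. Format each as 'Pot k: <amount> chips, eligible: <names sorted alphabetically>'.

Pot 1: 68 chips, eligible: A, C, E, F
Pot 2: 18 chips, eligible: A, C, F

Derivation:
Contributions: A=23, C=23, E=17, F=23
Folded: B, D
Pot levels (distinct totals of non-folded players): 17, 23
Layer 1-17: 17 each from A, C, E, F = 17*4 = 68 chips; eligible A, C, E, F
Layer 18-23: 6 each from A, C, F = 6*3 = 18 chips; eligible A, C, F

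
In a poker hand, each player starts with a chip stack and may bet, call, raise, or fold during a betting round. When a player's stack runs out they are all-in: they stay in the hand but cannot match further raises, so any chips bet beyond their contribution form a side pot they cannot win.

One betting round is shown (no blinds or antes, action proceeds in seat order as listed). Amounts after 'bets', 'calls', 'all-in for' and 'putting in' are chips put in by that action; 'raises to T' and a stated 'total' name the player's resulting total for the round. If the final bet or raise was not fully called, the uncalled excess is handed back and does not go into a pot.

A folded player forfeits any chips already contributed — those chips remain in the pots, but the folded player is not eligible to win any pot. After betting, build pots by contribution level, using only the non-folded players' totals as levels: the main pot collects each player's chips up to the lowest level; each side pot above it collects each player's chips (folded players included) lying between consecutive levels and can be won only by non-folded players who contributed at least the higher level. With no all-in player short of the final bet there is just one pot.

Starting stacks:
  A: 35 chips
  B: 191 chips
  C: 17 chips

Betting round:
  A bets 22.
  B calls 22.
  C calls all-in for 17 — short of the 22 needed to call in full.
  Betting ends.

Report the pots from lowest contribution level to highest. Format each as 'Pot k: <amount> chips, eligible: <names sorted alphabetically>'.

Contributions: A=22, B=22, C=17
Pot levels (distinct totals of non-folded players): 17, 22
Layer 1-17: 17 each from A, B, C = 17*3 = 51 chips; eligible A, B, C
Layer 18-22: 5 each from A, B = 5*2 = 10 chips; eligible A, B

Pot 1: 51 chips, eligible: A, B, C
Pot 2: 10 chips, eligible: A, B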